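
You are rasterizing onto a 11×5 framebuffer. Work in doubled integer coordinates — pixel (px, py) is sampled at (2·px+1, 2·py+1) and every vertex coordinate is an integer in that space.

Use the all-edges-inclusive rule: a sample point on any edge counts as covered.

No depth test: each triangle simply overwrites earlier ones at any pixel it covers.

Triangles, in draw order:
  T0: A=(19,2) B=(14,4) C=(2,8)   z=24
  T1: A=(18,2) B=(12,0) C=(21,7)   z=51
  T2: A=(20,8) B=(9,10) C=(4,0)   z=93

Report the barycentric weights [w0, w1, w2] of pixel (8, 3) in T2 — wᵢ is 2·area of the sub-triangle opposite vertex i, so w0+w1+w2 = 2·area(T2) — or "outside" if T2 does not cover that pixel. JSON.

T0:
  2·area = 4
  edge (19, 2)→(14, 4): d=(-5,2) inclusive
  edge (14, 4)→(2, 8): d=(-12,4) inclusive
  edge (2, 8)→(19, 2): d=(17,-6) inclusive
    (8,1)@(17, 3): e=[-1,0,5] → .  [on edge]
    (5,2)@(11, 5): e=[1,0,3] → X  [on edge]
    (6,2)@(13, 5): e=[-3,-8,15] → .
    (2,3)@(5, 7): e=[3,0,1] → X  [on edge]
    (3,3)@(7, 7): e=[-1,-8,13] → .
    (5,3)@(11, 7): e=[-9,-24,37] → .
    (2,4)@(5, 9): e=[-7,-24,35] → .
  covered (2 px):
    . . . . . . . . . . .
    . . . . . . . . . . .
    . . . . . X . . . . .
    . . X . . . . . . . .
    . . . . . . . . . . .
T1:
  2·area = 24  (B↔C swapped to make it positive)
  edge (18, 2)→(21, 7): d=(3,5) inclusive
  edge (21, 7)→(12, 0): d=(-9,-7) inclusive
  edge (12, 0)→(18, 2): d=(6,2) inclusive
    (7,0)@(15, 1): e=[12,12,0] → X  [on edge]
    (8,0)@(17, 1): e=[2,26,-4] → .
    (7,1)@(15, 3): e=[18,-6,12] → .
    (8,1)@(17, 3): e=[8,8,8] → X
    (9,1)@(19, 3): e=[-2,22,4] → .
    (10,1)@(21, 3): e=[-12,36,0] → .  [on edge]
    (8,2)@(17, 5): e=[14,-10,20] → .
    (9,2)@(19, 5): e=[4,4,16] → X
    (10,2)@(21, 5): e=[-6,18,12] → .
    (9,3)@(19, 7): e=[10,-14,28] → .
    (10,3)@(21, 7): e=[0,0,24] → X  [on edge]
    (10,4)@(21, 9): e=[6,-18,36] → .
  covered (4 px):
    . . . . . . . X . . .
    . . . . . . . . X . .
    . . . . . . . . . X .
    . . . . . . . . . . X
    . . . . . . . . . . .
T2:
  2·area = 120
  edge (20, 8)→(9, 10): d=(-11,2) inclusive
  edge (9, 10)→(4, 0): d=(-5,-10) inclusive
  edge (4, 0)→(20, 8): d=(16,8) inclusive
    (2,0)@(5, 1): e=[107,5,8] → X
    (3,0)@(7, 1): e=[103,25,-8] → .
    (2,1)@(5, 3): e=[85,-5,40] → .
    (3,1)@(7, 3): e=[81,15,24] → X
    (4,1)@(9, 3): e=[77,35,8] → X
    (5,1)@(11, 3): e=[73,55,-8] → .
    (3,2)@(7, 5): e=[59,5,56] → X
    (5,2)@(11, 5): e=[51,45,24] → X
    (6,2)@(13, 5): e=[47,65,8] → X
    (7,2)@(15, 5): e=[43,85,-8] → .
    (3,3)@(7, 7): e=[37,-5,88] → .
    (4,3)@(9, 7): e=[33,15,72] → X
  covered (15 px):
    . . X . . . . . . . .
    . . . X X . . . . . .
    . . . X X X X . . . .
    . . . . X X X X X . .
    . . . . X X X . . . .

Final: [95,8,17]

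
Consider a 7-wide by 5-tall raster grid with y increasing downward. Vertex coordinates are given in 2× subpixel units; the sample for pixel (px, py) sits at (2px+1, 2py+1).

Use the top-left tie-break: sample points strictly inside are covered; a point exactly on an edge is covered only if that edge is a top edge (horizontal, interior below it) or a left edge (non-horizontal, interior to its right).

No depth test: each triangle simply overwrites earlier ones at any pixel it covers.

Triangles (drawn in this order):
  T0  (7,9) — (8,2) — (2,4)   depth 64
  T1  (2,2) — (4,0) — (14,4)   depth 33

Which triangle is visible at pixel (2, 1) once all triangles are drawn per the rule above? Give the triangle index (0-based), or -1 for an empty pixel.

T0:
  2·area = 40  (B↔C swapped to make it positive)
  edge (7, 9)→(2, 4): d=(-5,-5) top-left  bias=+0
  edge (2, 4)→(8, 2): d=(6,-2) top-left  bias=+0
  edge (8, 2)→(7, 9): d=(-1,7) right/bottom  bias=-1
    (5,0)@(11, 1): e=[60,0,-20] → ·  [on edge]
    (0,1)@(1, 3): e=[0,-8,48] → ·  [on edge]
    (2,1)@(5, 3): e=[20,0,20] → #  [on edge]
    (3,1)@(7, 3): e=[30,4,6] → #
    (4,1)@(9, 3): e=[40,8,-8] → ·
    (1,2)@(3, 5): e=[0,8,32] → #  [on edge]
    (4,2)@(9, 5): e=[30,20,-10] → ·
    (1,3)@(3, 7): e=[-10,20,30] → ·
    (2,3)@(5, 7): e=[0,24,16] → #  [on edge]
    (4,3)@(9, 7): e=[20,32,-12] → ·
    (2,4)@(5, 9): e=[-10,36,14] → ·
    (3,4)@(7, 9): e=[0,40,0] → ·  [on edge]
  covered (7 px):
    · · · · · · ·
    · · # # · · ·
    · # # # · · ·
    · · # # · · ·
    · · · · · · ·
T1:
  2·area = 28
  edge (2, 2)→(4, 0): d=(2,-2) top-left  bias=+0
  edge (4, 0)→(14, 4): d=(10,4) right/bottom  bias=-1
  edge (14, 4)→(2, 2): d=(-12,-2) top-left  bias=+0
    (1,0)@(3, 1): e=[0,14,14] → #  [on edge]
    (2,0)@(5, 1): e=[4,6,18] → #
    (3,0)@(7, 1): e=[8,-2,22] → ·
    (0,1)@(1, 3): e=[0,42,-14] → ·  [on edge]
    (1,1)@(3, 3): e=[4,34,-10] → ·
    (2,1)@(5, 3): e=[8,26,-6] → ·
    (4,1)@(9, 3): e=[16,10,2] → #
    (5,1)@(11, 3): e=[20,2,6] → #
    (6,1)@(13, 3): e=[24,-6,10] → ·
    (4,2)@(9, 5): e=[20,30,-22] → ·
    (5,2)@(11, 5): e=[24,22,-18] → ·
  covered (4 px):
    · # # · · · ·
    · · · · # # ·
    · · · · · · ·
    · · · · · · ·
    · · · · · · ·

Z-buffer (winner per pixel, '.' = empty):
  . 1 1 . . . .
  . . 0 0 1 1 .
  . 0 0 0 . . .
  . . 0 0 . . .
  . . . . . . .

Final: 0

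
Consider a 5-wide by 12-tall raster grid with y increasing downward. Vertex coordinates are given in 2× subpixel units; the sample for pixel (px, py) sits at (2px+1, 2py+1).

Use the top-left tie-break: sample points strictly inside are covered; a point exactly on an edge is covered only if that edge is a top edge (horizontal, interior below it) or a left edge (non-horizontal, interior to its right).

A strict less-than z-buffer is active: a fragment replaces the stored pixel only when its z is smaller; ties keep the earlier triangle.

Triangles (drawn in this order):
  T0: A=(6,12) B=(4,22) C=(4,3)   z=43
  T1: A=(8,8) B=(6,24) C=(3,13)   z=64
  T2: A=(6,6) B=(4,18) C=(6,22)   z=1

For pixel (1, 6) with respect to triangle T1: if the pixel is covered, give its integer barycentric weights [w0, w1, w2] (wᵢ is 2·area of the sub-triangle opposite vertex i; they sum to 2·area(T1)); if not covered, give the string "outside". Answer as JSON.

T0:
  2·area = 38
  edge (6, 12)→(4, 22): d=(-2,10) right/bottom  bias=-1
  edge (4, 22)→(4, 3): d=(0,-19) top-left  bias=+0
  edge (4, 3)→(6, 12): d=(2,9) right/bottom  bias=-1
    (3,3)@(7, 7): e=[0,57,-19] → ·  [on edge]
    (2,4)@(5, 9): e=[16,19,3] → █
    (3,4)@(7, 9): e=[-4,57,-15] → ·
    (2,5)@(5, 11): e=[12,19,7] → █
    (3,5)@(7, 11): e=[-8,57,-11] → ·
    (2,6)@(5, 13): e=[8,19,11] → █
    (3,6)@(7, 13): e=[-12,57,-7] → ·
    (2,7)@(5, 15): e=[4,19,15] → █
    (3,7)@(7, 15): e=[-16,57,-3] → ·
    (2,8)@(5, 17): e=[0,19,19] → ·  [on edge]
  covered (4 px):
    · · · · ·
    · · · · ·
    · · · · ·
    · · · · ·
    · · █ · ·
    · · █ · ·
    · · █ · ·
    · · █ · ·
    · · · · ·
    · · · · ·
    · · · · ·
    · · · · ·
T1:
  2·area = 70
  edge (8, 8)→(6, 24): d=(-2,16) right/bottom  bias=-1
  edge (6, 24)→(3, 13): d=(-3,-11) top-left  bias=+0
  edge (3, 13)→(8, 8): d=(5,-5) top-left  bias=+0
    (4,3)@(9, 7): e=[-14,84,0] → ·  [on edge]
    (3,4)@(7, 9): e=[14,56,0] → █  [on edge]
    (4,4)@(9, 9): e=[-18,78,10] → ·
    (2,5)@(5, 11): e=[42,28,0] → █  [on edge]
    (4,5)@(9, 11): e=[-22,72,20] → ·
    (1,6)@(3, 13): e=[70,0,0] → █  [on edge]
    (4,6)@(9, 13): e=[-26,66,30] → ·
    (0,7)@(1, 15): e=[98,-28,0] → ·  [on edge]
    (1,7)@(3, 15): e=[66,-6,10] → ·
    (2,7)@(5, 15): e=[34,16,20] → █
    (4,7)@(9, 15): e=[-30,60,40] → ·
    (2,8)@(5, 17): e=[30,10,30] → █
  covered (10 px):
    · · · · ·
    · · · · ·
    · · · · ·
    · · · · ·
    · · · █ ·
    · · █ █ ·
    · █ █ █ ·
    · · █ █ ·
    · · █ · ·
    · · █ · ·
    · · · · ·
    · · · · ·
T2:
  2·area = 32  (B↔C swapped to make it positive)
  edge (6, 6)→(6, 22): d=(0,16) right/bottom  bias=-1
  edge (6, 22)→(4, 18): d=(-2,-4) top-left  bias=+0
  edge (4, 18)→(6, 6): d=(2,-12) top-left  bias=+0
    (2,6)@(5, 13): e=[16,14,2] → █
    (3,6)@(7, 13): e=[-16,22,26] → ·
    (2,7)@(5, 15): e=[16,10,6] → █
    (3,7)@(7, 15): e=[-16,18,30] → ·
    (2,8)@(5, 17): e=[16,6,10] → █
    (3,8)@(7, 17): e=[-16,14,34] → ·
    (2,9)@(5, 19): e=[16,2,14] → █
    (3,9)@(7, 19): e=[-16,10,38] → ·
    (2,10)@(5, 21): e=[16,-2,18] → ·
  covered (4 px):
    · · · · ·
    · · · · ·
    · · · · ·
    · · · · ·
    · · · · ·
    · · · · ·
    · · █ · ·
    · · █ · ·
    · · █ · ·
    · · █ · ·
    · · · · ·
    · · · · ·

Answer: [0,0,70]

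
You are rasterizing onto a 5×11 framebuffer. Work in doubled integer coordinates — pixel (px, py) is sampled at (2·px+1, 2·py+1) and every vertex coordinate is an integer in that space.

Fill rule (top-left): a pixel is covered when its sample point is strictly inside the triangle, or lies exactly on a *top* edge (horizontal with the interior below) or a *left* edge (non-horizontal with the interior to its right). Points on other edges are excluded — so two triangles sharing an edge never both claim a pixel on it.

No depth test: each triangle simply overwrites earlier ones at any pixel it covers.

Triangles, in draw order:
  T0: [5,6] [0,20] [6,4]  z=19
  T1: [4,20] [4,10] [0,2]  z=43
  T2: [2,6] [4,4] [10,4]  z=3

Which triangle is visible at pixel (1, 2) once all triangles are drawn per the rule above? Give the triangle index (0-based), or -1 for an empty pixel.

T0:
  2·area = 4  (B↔C swapped to make it positive)
  edge (5, 6)→(6, 4): d=(1,-2) top-left  bias=+0
  edge (6, 4)→(0, 20): d=(-6,16) right/bottom  bias=-1
  edge (0, 20)→(5, 6): d=(5,-14) top-left  bias=+0
  covered (0 px):
    · · · · ·
    · · · · ·
    · · · · ·
    · · · · ·
    · · · · ·
    · · · · ·
    · · · · ·
    · · · · ·
    · · · · ·
    · · · · ·
    · · · · ·
T1:
  2·area = 40  (B↔C swapped to make it positive)
  edge (4, 20)→(0, 2): d=(-4,-18) top-left  bias=+0
  edge (0, 2)→(4, 10): d=(4,8) right/bottom  bias=-1
  edge (4, 10)→(4, 20): d=(0,10) right/bottom  bias=-1
    (0,2)@(1, 5): e=[6,4,30] → █
    (1,2)@(3, 5): e=[42,-12,10] → ·
    (0,3)@(1, 7): e=[-2,12,30] → ·
    (1,4)@(3, 9): e=[26,4,10] → █
    (2,4)@(5, 9): e=[62,-12,-10] → ·
    (1,5)@(3, 11): e=[18,12,10] → █
    (2,5)@(5, 11): e=[54,-4,-10] → ·
    (1,6)@(3, 13): e=[10,20,10] → █
    (2,6)@(5, 13): e=[46,4,-10] → ·
    (1,7)@(3, 15): e=[2,28,10] → █
    (2,7)@(5, 15): e=[38,12,-10] → ·
    (1,8)@(3, 17): e=[-6,36,10] → ·
  covered (5 px):
    · · · · ·
    · · · · ·
    █ · · · ·
    · · · · ·
    · █ · · ·
    · █ · · ·
    · █ · · ·
    · █ · · ·
    · · · · ·
    · · · · ·
    · · · · ·
T2:
  2·area = 12
  edge (2, 6)→(4, 4): d=(2,-2) top-left  bias=+0
  edge (4, 4)→(10, 4): d=(6,0) top-left  bias=+0
  edge (10, 4)→(2, 6): d=(-8,2) right/bottom  bias=-1
    (3,0)@(7, 1): e=[0,-18,30] → ·  [on edge]
    (2,1)@(5, 3): e=[0,-6,18] → ·  [on edge]
    (1,2)@(3, 5): e=[0,6,6] → █  [on edge]
    (2,2)@(5, 5): e=[4,6,2] → █
    (3,2)@(7, 5): e=[8,6,-2] → ·
    (0,3)@(1, 7): e=[0,18,-6] → ·  [on edge]
    (1,3)@(3, 7): e=[4,18,-10] → ·
    (2,3)@(5, 7): e=[8,18,-14] → ·
  covered (2 px):
    · · · · ·
    · · · · ·
    · █ █ · ·
    · · · · ·
    · · · · ·
    · · · · ·
    · · · · ·
    · · · · ·
    · · · · ·
    · · · · ·
    · · · · ·

Z-buffer (winner per pixel, '.' = empty):
  . . . . .
  . . . . .
  1 2 2 . .
  . . . . .
  . 1 . . .
  . 1 . . .
  . 1 . . .
  . 1 . . .
  . . . . .
  . . . . .
  . . . . .

Answer: 2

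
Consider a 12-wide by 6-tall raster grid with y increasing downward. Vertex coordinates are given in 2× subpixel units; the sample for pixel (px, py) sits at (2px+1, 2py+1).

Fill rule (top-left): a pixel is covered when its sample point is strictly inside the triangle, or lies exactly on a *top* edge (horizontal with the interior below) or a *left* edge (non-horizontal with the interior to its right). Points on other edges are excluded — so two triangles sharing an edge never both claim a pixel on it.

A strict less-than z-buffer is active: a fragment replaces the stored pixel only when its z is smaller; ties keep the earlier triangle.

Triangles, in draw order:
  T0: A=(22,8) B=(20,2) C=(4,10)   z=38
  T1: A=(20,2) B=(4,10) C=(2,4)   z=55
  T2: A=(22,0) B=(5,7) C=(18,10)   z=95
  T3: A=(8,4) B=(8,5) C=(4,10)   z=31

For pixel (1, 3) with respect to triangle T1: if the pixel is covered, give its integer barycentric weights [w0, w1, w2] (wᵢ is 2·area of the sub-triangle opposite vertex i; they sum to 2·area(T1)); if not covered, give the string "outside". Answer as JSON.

T0:
  2·area = 112  (B↔C swapped to make it positive)
  edge (22, 8)→(4, 10): d=(-18,2) right/bottom  bias=-1
  edge (4, 10)→(20, 2): d=(16,-8) top-left  bias=+0
  edge (20, 2)→(22, 8): d=(2,6) right/bottom  bias=-1
    (9,1)@(19, 3): e=[96,8,8] → X
    (10,1)@(21, 3): e=[92,24,-4] → .
    (7,2)@(15, 5): e=[68,8,36] → X
    (8,2)@(17, 5): e=[64,24,24] → X
    (10,2)@(21, 5): e=[56,56,0] → .  [on edge]
    (5,3)@(11, 7): e=[40,8,64] → X
    (6,3)@(13, 7): e=[36,24,52] → X
    (10,3)@(21, 7): e=[20,88,4] → X
    (11,3)@(23, 7): e=[16,104,-8] → .
    (3,4)@(7, 9): e=[12,8,92] → X
    (4,4)@(9, 9): e=[8,24,80] → X
    (6,4)@(13, 9): e=[0,56,56] → .  [on edge]
    (11,5)@(23, 11): e=[-56,168,0] → .  [on edge]
  covered (13 px):
    . . . . . . . . . . . .
    . . . . . . . . . X . .
    . . . . . . . X X X . .
    . . . . . X X X X X X .
    . . . X X X . . . . . .
    . . . . . . . . . . . .
T1:
  2·area = 112
  edge (20, 2)→(4, 10): d=(-16,8) right/bottom  bias=-1
  edge (4, 10)→(2, 4): d=(-2,-6) top-left  bias=+0
  edge (2, 4)→(20, 2): d=(18,-2) top-left  bias=+0
    (0,0)@(1, 1): e=[168,0,-56] → .  [on edge]
    (5,1)@(11, 3): e=[56,56,0] → X  [on edge]
    (6,1)@(13, 3): e=[40,68,4] → X
    (7,1)@(15, 3): e=[24,80,8] → X
    (8,1)@(17, 3): e=[8,92,12] → X
    (9,1)@(19, 3): e=[-8,104,16] → .
    (1,2)@(3, 5): e=[88,4,20] → X
    (2,2)@(5, 5): e=[72,16,24] → X
    (3,2)@(7, 5): e=[56,28,28] → X
    (4,2)@(9, 5): e=[40,40,32] → X
    (7,2)@(15, 5): e=[-8,76,44] → .
    (8,2)@(17, 5): e=[-24,88,48] → .
    (1,3)@(3, 7): e=[56,0,56] → X  [on edge]
  covered (15 px):
    . . . . . . . . . . . .
    . . . . . X X X X . . .
    . X X X X X X . . . . .
    . X X X X . . . . . . .
    . . X . . . . . . . . .
    . . . . . . . . . . . .
T2:
  2·area = 142  (B↔C swapped to make it positive)
  edge (22, 0)→(18, 10): d=(-4,10) right/bottom  bias=-1
  edge (18, 10)→(5, 7): d=(-13,-3) top-left  bias=+0
  edge (5, 7)→(22, 0): d=(17,-7) top-left  bias=+0
    (10,0)@(21, 1): e=[6,126,10] → X
    (11,0)@(23, 1): e=[-14,132,24] → .
    (7,1)@(15, 3): e=[58,82,2] → X
    (8,1)@(17, 3): e=[38,88,16] → X
    (9,1)@(19, 3): e=[18,94,30] → X
    (10,1)@(21, 3): e=[-2,100,44] → .
    (5,2)@(11, 5): e=[90,44,8] → X
    (6,2)@(13, 5): e=[70,50,22] → X
    (10,2)@(21, 5): e=[-10,74,78] → .
    (2,3)@(5, 7): e=[142,0,0] → X  [on edge]
    (3,3)@(7, 7): e=[122,6,14] → X
    (4,3)@(9, 7): e=[102,12,28] → X
  covered (19 px):
    . . . . . . . . . . X .
    . . . . . . . X X X . .
    . . . . . X X X X X . .
    . . X X X X X X X X . .
    . . . . . . . X X . . .
    . . . . . . . . . . . .
T3:
  2·area = 4
  edge (8, 4)→(8, 5): d=(0,1) right/bottom  bias=-1
  edge (8, 5)→(4, 10): d=(-4,5) right/bottom  bias=-1
  edge (4, 10)→(8, 4): d=(4,-6) top-left  bias=+0
  covered (0 px):
    . . . . . . . . . . . .
    . . . . . . . . . . . .
    . . . . . . . . . . . .
    . . . . . . . . . . . .
    . . . . . . . . . . . .
    . . . . . . . . . . . .

Answer: [0,56,56]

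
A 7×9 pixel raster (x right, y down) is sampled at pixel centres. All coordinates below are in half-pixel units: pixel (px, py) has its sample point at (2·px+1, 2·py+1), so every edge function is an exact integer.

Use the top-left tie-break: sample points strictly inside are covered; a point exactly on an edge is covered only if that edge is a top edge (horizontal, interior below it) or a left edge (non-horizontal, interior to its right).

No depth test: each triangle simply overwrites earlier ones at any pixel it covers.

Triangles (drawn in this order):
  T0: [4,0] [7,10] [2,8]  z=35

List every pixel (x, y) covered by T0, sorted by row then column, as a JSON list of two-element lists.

T0:
  2·area = 44
  edge (4, 0)→(7, 10): d=(3,10) right/bottom  bias=-1
  edge (7, 10)→(2, 8): d=(-5,-2) top-left  bias=+0
  edge (2, 8)→(4, 0): d=(2,-8) top-left  bias=+0
    (1,2)@(3, 5): e=[25,17,2] → █
    (2,2)@(5, 5): e=[5,21,18] → █
    (3,2)@(7, 5): e=[-15,25,34] → ·
    (1,3)@(3, 7): e=[31,7,6] → █
    (3,3)@(7, 7): e=[-9,15,38] → ·
    (1,4)@(3, 9): e=[37,-3,10] → ·
    (2,4)@(5, 9): e=[17,1,26] → █
    (3,4)@(7, 9): e=[-3,5,42] → ·
    (2,5)@(5, 11): e=[23,-9,30] → ·
  covered (5 px):
    · · · · · · ·
    · · · · · · ·
    · █ █ · · · ·
    · █ █ · · · ·
    · · █ · · · ·
    · · · · · · ·
    · · · · · · ·
    · · · · · · ·
    · · · · · · ·

Answer: [[1,2],[2,2],[1,3],[2,3],[2,4]]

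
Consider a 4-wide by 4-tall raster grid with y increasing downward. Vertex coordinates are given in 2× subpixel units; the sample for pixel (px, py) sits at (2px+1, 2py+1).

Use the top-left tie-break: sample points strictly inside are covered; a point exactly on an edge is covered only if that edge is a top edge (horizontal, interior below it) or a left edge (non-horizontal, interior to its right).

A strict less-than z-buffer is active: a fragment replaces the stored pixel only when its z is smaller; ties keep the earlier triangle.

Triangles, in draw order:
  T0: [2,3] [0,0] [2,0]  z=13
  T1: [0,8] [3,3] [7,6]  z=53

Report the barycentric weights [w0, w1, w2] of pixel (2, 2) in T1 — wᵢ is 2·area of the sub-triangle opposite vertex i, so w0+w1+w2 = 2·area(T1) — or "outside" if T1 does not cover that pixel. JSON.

T0:
  2·area = 6
  edge (2, 3)→(0, 0): d=(-2,-3) top-left  bias=+0
  edge (0, 0)→(2, 0): d=(2,0) top-left  bias=+0
  edge (2, 0)→(2, 3): d=(0,3) right/bottom  bias=-1
    (0,0)@(1, 1): e=[1,2,3] → █
    (1,0)@(3, 1): e=[7,2,-3] → ·
    (0,1)@(1, 3): e=[-3,6,3] → ·
  covered (1 px):
    █ · · ·
    · · · ·
    · · · ·
    · · · ·
T1:
  2·area = 29
  edge (0, 8)→(3, 3): d=(3,-5) top-left  bias=+0
  edge (3, 3)→(7, 6): d=(4,3) right/bottom  bias=-1
  edge (7, 6)→(0, 8): d=(-7,2) right/bottom  bias=-1
    (1,1)@(3, 3): e=[0,0,29] → ·  [on edge]
    (1,2)@(3, 5): e=[6,8,15] → █
    (2,2)@(5, 5): e=[16,2,11] → █
    (3,2)@(7, 5): e=[26,-4,7] → ·
    (0,3)@(1, 7): e=[2,22,5] → █
    (2,3)@(5, 7): e=[22,10,-3] → ·
  covered (4 px):
    · · · ·
    · · · ·
    · █ █ ·
    █ █ · ·

Answer: [2,11,16]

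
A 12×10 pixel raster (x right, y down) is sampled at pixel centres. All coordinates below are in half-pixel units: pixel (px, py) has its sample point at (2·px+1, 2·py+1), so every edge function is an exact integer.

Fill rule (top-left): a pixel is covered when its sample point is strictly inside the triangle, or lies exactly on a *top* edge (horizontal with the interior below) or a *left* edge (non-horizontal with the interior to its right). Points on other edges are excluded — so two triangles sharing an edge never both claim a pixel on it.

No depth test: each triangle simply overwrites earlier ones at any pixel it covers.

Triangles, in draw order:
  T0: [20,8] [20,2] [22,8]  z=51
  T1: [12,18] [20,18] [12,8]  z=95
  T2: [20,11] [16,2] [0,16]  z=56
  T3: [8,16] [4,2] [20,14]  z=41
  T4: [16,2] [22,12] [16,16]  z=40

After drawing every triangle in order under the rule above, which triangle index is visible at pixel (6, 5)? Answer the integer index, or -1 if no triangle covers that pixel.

T0:
  2·area = 12
  edge (20, 8)→(20, 2): d=(0,-6) top-left  bias=+0
  edge (20, 2)→(22, 8): d=(2,6) right/bottom  bias=-1
  edge (22, 8)→(20, 8): d=(-2,0) right/bottom  bias=-1
    (10,2)@(21, 5): e=[6,0,6] → ·  [on edge]
    (10,3)@(21, 7): e=[6,4,2] → █
    (11,3)@(23, 7): e=[18,-8,2] → ·
    (10,4)@(21, 9): e=[6,8,-2] → ·
    (11,5)@(23, 11): e=[18,0,-6] → ·  [on edge]
  covered (1 px):
    · · · · · · · · · · · ·
    · · · · · · · · · · · ·
    · · · · · · · · · · · ·
    · · · · · · · · · · █ ·
    · · · · · · · · · · · ·
    · · · · · · · · · · · ·
    · · · · · · · · · · · ·
    · · · · · · · · · · · ·
    · · · · · · · · · · · ·
    · · · · · · · · · · · ·
T1:
  2·area = 80  (B↔C swapped to make it positive)
  edge (12, 18)→(12, 8): d=(0,-10) top-left  bias=+0
  edge (12, 8)→(20, 18): d=(8,10) right/bottom  bias=-1
  edge (20, 18)→(12, 18): d=(-8,0) right/bottom  bias=-1
    (6,5)@(13, 11): e=[10,14,56] → █
    (7,5)@(15, 11): e=[30,-6,56] → ·
    (6,6)@(13, 13): e=[10,30,40] → █
    (7,6)@(15, 13): e=[30,10,40] → █
    (8,6)@(17, 13): e=[50,-10,40] → ·
    (6,7)@(13, 15): e=[10,46,24] → █
    (8,7)@(17, 15): e=[50,6,24] → █
    (9,7)@(19, 15): e=[70,-14,24] → ·
    (6,8)@(13, 17): e=[10,62,8] → █
    (9,8)@(19, 17): e=[70,2,8] → █
    (10,8)@(21, 17): e=[90,-18,8] → ·
    (6,9)@(13, 19): e=[10,78,-8] → ·
  covered (10 px):
    · · · · · · · · · · · ·
    · · · · · · · · · · · ·
    · · · · · · · · · · · ·
    · · · · · · · · · · · ·
    · · · · · · · · · · · ·
    · · · · · · █ · · · · ·
    · · · · · · █ █ · · · ·
    · · · · · · █ █ █ · · ·
    · · · · · · █ █ █ █ · ·
    · · · · · · · · · · · ·
T2:
  2·area = 200  (B↔C swapped to make it positive)
  edge (20, 11)→(0, 16): d=(-20,5) right/bottom  bias=-1
  edge (0, 16)→(16, 2): d=(16,-14) top-left  bias=+0
  edge (16, 2)→(20, 11): d=(4,9) right/bottom  bias=-1
    (7,1)@(15, 3): e=[185,2,13] → █
    (8,1)@(17, 3): e=[175,30,-5] → ·
    (6,2)@(13, 5): e=[155,6,39] → █
    (8,2)@(17, 5): e=[135,62,3] → █
    (9,2)@(19, 5): e=[125,90,-15] → ·
    (5,3)@(11, 7): e=[125,10,65] → █
    (9,3)@(19, 7): e=[85,122,-7] → ·
    (4,4)@(9, 9): e=[95,14,91] → █
    (9,4)@(19, 9): e=[45,154,1] → █
    (10,4)@(21, 9): e=[35,182,-17] → ·
    (3,5)@(7, 11): e=[65,18,117] → █
    (10,5)@(21, 11): e=[-5,214,-9] → ·
  covered (26 px):
    · · · · · · · · · · · ·
    · · · · · · · █ · · · ·
    · · · · · · █ █ █ · · ·
    · · · · · █ █ █ █ · · ·
    · · · · █ █ █ █ █ █ · ·
    · · · █ █ █ █ █ █ █ · ·
    · · █ █ █ █ · · · · · ·
    · █ · · · · · · · · · ·
    · · · · · · · · · · · ·
    · · · · · · · · · · · ·
T3:
  2·area = 176
  edge (8, 16)→(4, 2): d=(-4,-14) top-left  bias=+0
  edge (4, 2)→(20, 14): d=(16,12) right/bottom  bias=-1
  edge (20, 14)→(8, 16): d=(-12,2) right/bottom  bias=-1
    (2,1)@(5, 3): e=[10,4,162] → █
    (3,1)@(7, 3): e=[38,-20,158] → ·
    (2,2)@(5, 5): e=[2,36,138] → █
    (3,2)@(7, 5): e=[30,12,134] → █
    (4,2)@(9, 5): e=[58,-12,130] → ·
    (2,3)@(5, 7): e=[-6,68,114] → ·
    (3,3)@(7, 7): e=[22,44,110] → █
    (4,3)@(9, 7): e=[50,20,106] → █
    (5,3)@(11, 7): e=[78,-4,102] → ·
    (3,4)@(7, 9): e=[14,76,86] → █
    (5,4)@(11, 9): e=[70,28,78] → █
    (6,4)@(13, 9): e=[98,4,74] → █
  covered (22 px):
    · · · · · · · · · · · ·
    · · █ · · · · · · · · ·
    · · █ █ · · · · · · · ·
    · · · █ █ · · · · · · ·
    · · · █ █ █ █ · · · · ·
    · · · █ █ █ █ █ · · · ·
    · · · · █ █ █ █ █ · · ·
    · · · · █ █ █ · · · · ·
    · · · · · · · · · · · ·
    · · · · · · · · · · · ·
T4:
  2·area = 84
  edge (16, 2)→(22, 12): d=(6,10) right/bottom  bias=-1
  edge (22, 12)→(16, 16): d=(-6,4) right/bottom  bias=-1
  edge (16, 16)→(16, 2): d=(0,-14) top-left  bias=+0
    (8,2)@(17, 5): e=[8,62,14] → █
    (9,2)@(19, 5): e=[-12,54,42] → ·
    (8,3)@(17, 7): e=[20,50,14] → █
    (9,3)@(19, 7): e=[0,42,42] → ·  [on edge]
    (8,4)@(17, 9): e=[32,38,14] → █
    (9,4)@(19, 9): e=[12,30,42] → █
    (10,4)@(21, 9): e=[-8,22,70] → ·
    (8,5)@(17, 11): e=[44,26,14] → █
    (10,5)@(21, 11): e=[4,10,70] → █
    (11,5)@(23, 11): e=[-16,2,98] → ·
    (8,6)@(17, 13): e=[56,14,14] → █
    (10,6)@(21, 13): e=[16,-2,70] → ·
  covered (10 px):
    · · · · · · · · · · · ·
    · · · · · · · · · · · ·
    · · · · · · · · █ · · ·
    · · · · · · · · █ · · ·
    · · · · · · · · █ █ · ·
    · · · · · · · · █ █ █ ·
    · · · · · · · · █ █ · ·
    · · · · · · · · █ · · ·
    · · · · · · · · · · · ·
    · · · · · · · · · · · ·

Z-buffer (winner per pixel, '.' = empty):
  . . . . . . . . . . . .
  . . 3 . . . . 2 . . . .
  . . 3 3 . . 2 2 4 . . .
  . . . 3 3 2 2 2 4 . 0 .
  . . . 3 3 3 3 2 4 4 . .
  . . . 3 3 3 3 3 4 4 4 .
  . . 2 2 3 3 3 3 4 4 . .
  . 2 . . 3 3 3 1 4 . . .
  . . . . . . 1 1 1 1 . .
  . . . . . . . . . . . .

Answer: 3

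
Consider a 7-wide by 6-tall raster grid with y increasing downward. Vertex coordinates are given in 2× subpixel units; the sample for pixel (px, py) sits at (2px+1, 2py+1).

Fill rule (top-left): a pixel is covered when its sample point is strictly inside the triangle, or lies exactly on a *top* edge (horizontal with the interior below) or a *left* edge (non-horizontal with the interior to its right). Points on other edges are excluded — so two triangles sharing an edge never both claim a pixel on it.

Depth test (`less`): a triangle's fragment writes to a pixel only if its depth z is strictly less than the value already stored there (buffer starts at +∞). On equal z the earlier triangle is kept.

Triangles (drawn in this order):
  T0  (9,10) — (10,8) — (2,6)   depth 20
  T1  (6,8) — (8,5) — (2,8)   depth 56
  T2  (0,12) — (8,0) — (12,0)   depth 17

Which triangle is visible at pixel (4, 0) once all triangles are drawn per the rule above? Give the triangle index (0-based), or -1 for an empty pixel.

T0:
  2·area = 18  (B↔C swapped to make it positive)
  edge (9, 10)→(2, 6): d=(-7,-4) top-left  bias=+0
  edge (2, 6)→(10, 8): d=(8,2) right/bottom  bias=-1
  edge (10, 8)→(9, 10): d=(-1,2) right/bottom  bias=-1
    (2,3)@(5, 7): e=[5,2,11] → #
    (3,3)@(7, 7): e=[13,-2,7] → ·
    (2,4)@(5, 9): e=[-9,18,9] → ·
    (4,4)@(9, 9): e=[7,10,1] → #
    (5,4)@(11, 9): e=[15,6,-3] → ·
    (4,5)@(9, 11): e=[-7,26,-1] → ·
  covered (2 px):
    · · · · · · ·
    · · · · · · ·
    · · · · · · ·
    · · # · · · ·
    · · · · # · ·
    · · · · · · ·
T1:
  2·area = 12  (B↔C swapped to make it positive)
  edge (6, 8)→(2, 8): d=(-4,0) right/bottom  bias=-1
  edge (2, 8)→(8, 5): d=(6,-3) top-left  bias=+0
  edge (8, 5)→(6, 8): d=(-2,3) right/bottom  bias=-1
    (2,3)@(5, 7): e=[4,3,5] → #
    (3,3)@(7, 7): e=[4,9,-1] → ·
    (2,4)@(5, 9): e=[-4,15,1] → ·
  covered (1 px):
    · · · · · · ·
    · · · · · · ·
    · · · · · · ·
    · · # · · · ·
    · · · · · · ·
    · · · · · · ·
T2:
  2·area = 48
  edge (0, 12)→(8, 0): d=(8,-12) top-left  bias=+0
  edge (8, 0)→(12, 0): d=(4,0) top-left  bias=+0
  edge (12, 0)→(0, 12): d=(-12,12) right/bottom  bias=-1
    (4,0)@(9, 1): e=[20,4,24] → #
    (5,0)@(11, 1): e=[44,4,0] → ·  [on edge]
    (3,1)@(7, 3): e=[12,12,24] → #
    (4,1)@(9, 3): e=[36,12,0] → ·  [on edge]
    (2,2)@(5, 5): e=[4,20,24] → #
    (3,2)@(7, 5): e=[28,20,0] → ·  [on edge]
    (2,3)@(5, 7): e=[20,28,0] → ·  [on edge]
    (1,4)@(3, 9): e=[12,36,0] → ·  [on edge]
    (0,5)@(1, 11): e=[4,44,0] → ·  [on edge]
  covered (3 px):
    · · · · # · ·
    · · · # · · ·
    · · # · · · ·
    · · · · · · ·
    · · · · · · ·
    · · · · · · ·

Z-buffer (winner per pixel, '.' = empty):
  . . . . 2 . .
  . . . 2 . . .
  . . 2 . . . .
  . . 0 . . . .
  . . . . 0 . .
  . . . . . . .

Answer: 2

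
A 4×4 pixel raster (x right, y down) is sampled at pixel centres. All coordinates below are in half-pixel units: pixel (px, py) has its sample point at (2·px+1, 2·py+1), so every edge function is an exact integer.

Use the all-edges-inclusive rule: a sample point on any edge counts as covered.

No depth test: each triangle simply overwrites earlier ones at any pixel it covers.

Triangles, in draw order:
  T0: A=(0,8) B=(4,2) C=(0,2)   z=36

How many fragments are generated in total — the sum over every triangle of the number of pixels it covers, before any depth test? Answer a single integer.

T0:
  2·area = 24  (B↔C swapped to make it positive)
  edge (0, 8)→(0, 2): d=(0,-6) inclusive
  edge (0, 2)→(4, 2): d=(4,0) inclusive
  edge (4, 2)→(0, 8): d=(-4,6) inclusive
    (0,1)@(1, 3): e=[6,4,14] → #
    (1,1)@(3, 3): e=[18,4,2] → #
    (2,1)@(5, 3): e=[30,4,-10] → ·
    (0,2)@(1, 5): e=[6,12,6] → #
    (1,2)@(3, 5): e=[18,12,-6] → ·
    (0,3)@(1, 7): e=[6,20,-2] → ·
  covered (3 px):
    · · · ·
    # # · ·
    # · · ·
    · · · ·

Result: 3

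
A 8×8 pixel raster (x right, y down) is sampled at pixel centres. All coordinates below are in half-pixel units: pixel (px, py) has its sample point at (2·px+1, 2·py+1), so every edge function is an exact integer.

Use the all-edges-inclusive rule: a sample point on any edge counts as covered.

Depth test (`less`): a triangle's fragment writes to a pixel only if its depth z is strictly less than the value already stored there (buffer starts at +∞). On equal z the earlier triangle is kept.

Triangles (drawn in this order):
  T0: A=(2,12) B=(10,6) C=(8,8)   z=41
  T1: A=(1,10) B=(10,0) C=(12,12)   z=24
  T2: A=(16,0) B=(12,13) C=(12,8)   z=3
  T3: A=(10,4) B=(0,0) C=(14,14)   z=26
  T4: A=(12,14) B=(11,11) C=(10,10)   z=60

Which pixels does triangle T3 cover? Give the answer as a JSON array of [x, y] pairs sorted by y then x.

T0:
  2·area = 4
  edge (2, 12)→(10, 6): d=(8,-6) inclusive
  edge (10, 6)→(8, 8): d=(-2,2) inclusive
  edge (8, 8)→(2, 12): d=(-6,4) inclusive
    (7,0)@(15, 1): e=[-10,0,14] → ·  [on edge]
    (6,1)@(13, 3): e=[-6,0,10] → ·  [on edge]
    (5,2)@(11, 5): e=[-2,0,6] → ·  [on edge]
    (4,3)@(9, 7): e=[2,0,2] → #  [on edge]
    (5,3)@(11, 7): e=[14,-4,-6] → ·
    (3,4)@(7, 9): e=[6,0,-2] → ·  [on edge]
    (4,4)@(9, 9): e=[18,-4,-10] → ·
    (2,5)@(5, 11): e=[10,0,-6] → ·  [on edge]
    (1,6)@(3, 13): e=[14,0,-10] → ·  [on edge]
    (0,7)@(1, 15): e=[18,0,-14] → ·  [on edge]
  covered (1 px):
    · · · · · · · ·
    · · · · · · · ·
    · · · · · · · ·
    · · · · # · · ·
    · · · · · · · ·
    · · · · · · · ·
    · · · · · · · ·
    · · · · · · · ·
T1:
  2·area = 128
  edge (1, 10)→(10, 0): d=(9,-10) inclusive
  edge (10, 0)→(12, 12): d=(2,12) inclusive
  edge (12, 12)→(1, 10): d=(-11,-2) inclusive
    (4,1)@(9, 3): e=[17,18,93] → #
    (5,1)@(11, 3): e=[37,-6,97] → ·
    (3,2)@(7, 5): e=[15,46,67] → #
    (5,2)@(11, 5): e=[55,-2,75] → ·
    (2,3)@(5, 7): e=[13,74,41] → #
    (5,3)@(11, 7): e=[73,2,53] → #
    (6,3)@(13, 7): e=[93,-22,57] → ·
    (1,4)@(3, 9): e=[11,102,15] → #
    (6,4)@(13, 9): e=[111,-18,35] → ·
    (1,5)@(3, 11): e=[29,106,-7] → ·
    (2,5)@(5, 11): e=[49,82,-3] → ·
    (3,5)@(7, 11): e=[69,58,1] → #
  covered (15 px):
    · · · · · · · ·
    · · · · # · · ·
    · · · # # · · ·
    · · # # # # · ·
    · # # # # # · ·
    · · · # # # · ·
    · · · · · · · ·
    · · · · · · · ·
T2:
  2·area = 20
  edge (16, 0)→(12, 13): d=(-4,13) inclusive
  edge (12, 13)→(12, 8): d=(0,-5) inclusive
  edge (12, 8)→(16, 0): d=(4,-8) inclusive
    (7,1)@(15, 3): e=[1,15,4] → #
    (7,2)@(15, 5): e=[-7,15,12] → ·
    (6,3)@(13, 7): e=[11,5,4] → #
    (7,3)@(15, 7): e=[-15,15,20] → ·
    (6,4)@(13, 9): e=[3,5,12] → #
    (7,4)@(15, 9): e=[-23,15,28] → ·
    (6,5)@(13, 11): e=[-5,5,20] → ·
  covered (3 px):
    · · · · · · · ·
    · · · · · · · #
    · · · · · · · ·
    · · · · · · # ·
    · · · · · · # ·
    · · · · · · · ·
    · · · · · · · ·
    · · · · · · · ·
T3:
  2·area = 84  (B↔C swapped to make it positive)
  edge (10, 4)→(14, 14): d=(4,10) inclusive
  edge (14, 14)→(0, 0): d=(-14,-14) inclusive
  edge (0, 0)→(10, 4): d=(10,4) inclusive
    (0,0)@(1, 1): e=[78,0,6] → #  [on edge]
    (1,0)@(3, 1): e=[58,28,-2] → ·
    (0,1)@(1, 3): e=[86,-28,26] → ·
    (1,1)@(3, 3): e=[66,0,18] → #  [on edge]
    (2,1)@(5, 3): e=[46,28,10] → #
    (3,1)@(7, 3): e=[26,56,2] → #
    (4,1)@(9, 3): e=[6,84,-6] → ·
    (1,2)@(3, 5): e=[74,-28,38] → ·
    (2,2)@(5, 5): e=[54,0,30] → #  [on edge]
    (4,2)@(9, 5): e=[14,56,14] → #
    (5,2)@(11, 5): e=[-6,84,6] → ·
    (2,3)@(5, 7): e=[62,-28,50] → ·
    (3,3)@(7, 7): e=[42,0,42] → #  [on edge]
    (4,4)@(9, 9): e=[30,0,54] → #  [on edge]
    (5,5)@(11, 11): e=[18,0,66] → #  [on edge]
    (6,6)@(13, 13): e=[6,0,78] → #  [on edge]
    (7,7)@(15, 15): e=[-6,0,90] → ·  [on edge]
  covered (14 px):
    # · · · · · · ·
    · # # # · · · ·
    · · # # # · · ·
    · · · # # # · ·
    · · · · # # · ·
    · · · · · # · ·
    · · · · · · # ·
    · · · · · · · ·
T4:
  2·area = 2  (B↔C swapped to make it positive)
  edge (12, 14)→(10, 10): d=(-2,-4) inclusive
  edge (10, 10)→(11, 11): d=(1,1) inclusive
  edge (11, 11)→(12, 14): d=(1,3) inclusive
    (0,0)@(1, 1): e=[-18,0,20] → ·  [on edge]
    (1,1)@(3, 3): e=[-14,0,16] → ·  [on edge]
    (2,2)@(5, 5): e=[-10,0,12] → ·  [on edge]
    (4,2)@(9, 5): e=[6,-4,0] → ·  [on edge]
    (3,3)@(7, 7): e=[-6,0,8] → ·  [on edge]
    (4,4)@(9, 9): e=[-2,0,4] → ·  [on edge]
    (5,5)@(11, 11): e=[2,0,0] → #  [on edge]
    (6,5)@(13, 11): e=[10,-2,-6] → ·
    (5,6)@(11, 13): e=[-2,2,2] → ·
    (6,6)@(13, 13): e=[6,0,-4] → ·  [on edge]
    (7,7)@(15, 15): e=[10,0,-8] → ·  [on edge]
  covered (1 px):
    · · · · · · · ·
    · · · · · · · ·
    · · · · · · · ·
    · · · · · · · ·
    · · · · · · · ·
    · · · · · # · ·
    · · · · · · · ·
    · · · · · · · ·

Result: [[0,0],[1,1],[2,1],[3,1],[2,2],[3,2],[4,2],[3,3],[4,3],[5,3],[4,4],[5,4],[5,5],[6,6]]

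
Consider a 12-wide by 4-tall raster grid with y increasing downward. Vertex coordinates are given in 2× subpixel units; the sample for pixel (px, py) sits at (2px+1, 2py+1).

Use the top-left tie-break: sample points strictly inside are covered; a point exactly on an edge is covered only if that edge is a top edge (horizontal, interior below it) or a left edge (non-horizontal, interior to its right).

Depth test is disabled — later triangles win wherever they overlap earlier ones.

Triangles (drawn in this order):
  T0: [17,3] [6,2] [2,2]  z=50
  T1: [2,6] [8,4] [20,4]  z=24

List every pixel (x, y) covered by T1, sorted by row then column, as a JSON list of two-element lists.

T0:
  2·area = 4  (B↔C swapped to make it positive)
  edge (17, 3)→(2, 2): d=(-15,-1) top-left  bias=+0
  edge (2, 2)→(6, 2): d=(4,0) top-left  bias=+0
  edge (6, 2)→(17, 3): d=(11,1) right/bottom  bias=-1
    (8,1)@(17, 3): e=[0,4,0] → ·  [on edge]
  covered (0 px):
    · · · · · · · · · · · ·
    · · · · · · · · · · · ·
    · · · · · · · · · · · ·
    · · · · · · · · · · · ·
T1:
  2·area = 24
  edge (2, 6)→(8, 4): d=(6,-2) top-left  bias=+0
  edge (8, 4)→(20, 4): d=(12,0) top-left  bias=+0
  edge (20, 4)→(2, 6): d=(-18,2) right/bottom  bias=-1
    (8,0)@(17, 1): e=[0,-36,60] → ·  [on edge]
    (5,1)@(11, 3): e=[0,-12,36] → ·  [on edge]
    (2,2)@(5, 5): e=[0,12,12] → █  [on edge]
    (3,2)@(7, 5): e=[4,12,8] → █
    (4,2)@(9, 5): e=[8,12,4] → █
    (5,2)@(11, 5): e=[12,12,0] → ·  [on edge]
    (2,3)@(5, 7): e=[12,36,-24] → ·
    (3,3)@(7, 7): e=[16,36,-28] → ·
    (4,3)@(9, 7): e=[20,36,-32] → ·
  covered (3 px):
    · · · · · · · · · · · ·
    · · · · · · · · · · · ·
    · · █ █ █ · · · · · · ·
    · · · · · · · · · · · ·

Answer: [[2,2],[3,2],[4,2]]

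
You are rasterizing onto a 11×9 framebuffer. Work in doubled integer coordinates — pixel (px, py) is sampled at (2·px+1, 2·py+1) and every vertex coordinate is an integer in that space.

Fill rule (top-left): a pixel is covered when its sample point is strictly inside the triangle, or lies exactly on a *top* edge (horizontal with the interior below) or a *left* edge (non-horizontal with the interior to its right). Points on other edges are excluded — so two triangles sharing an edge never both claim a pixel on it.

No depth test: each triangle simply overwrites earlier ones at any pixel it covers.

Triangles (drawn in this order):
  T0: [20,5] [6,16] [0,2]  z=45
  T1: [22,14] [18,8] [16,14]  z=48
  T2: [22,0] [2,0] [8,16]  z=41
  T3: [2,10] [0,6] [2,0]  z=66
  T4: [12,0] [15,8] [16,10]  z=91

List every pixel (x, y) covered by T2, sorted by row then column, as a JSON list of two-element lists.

T0:
  2·area = 262
  edge (20, 5)→(6, 16): d=(-14,11) right/bottom  bias=-1
  edge (6, 16)→(0, 2): d=(-6,-14) top-left  bias=+0
  edge (0, 2)→(20, 5): d=(20,3) right/bottom  bias=-1
    (0,1)@(1, 3): e=[237,8,17] → X
    (1,1)@(3, 3): e=[215,36,11] → X
    (2,1)@(5, 3): e=[193,64,5] → X
    (3,1)@(7, 3): e=[171,92,-1] → .
    (0,2)@(1, 5): e=[209,-4,57] → .
    (1,2)@(3, 5): e=[187,24,51] → X
    (3,2)@(7, 5): e=[143,80,39] → X
    (4,2)@(9, 5): e=[121,108,33] → X
    (5,2)@(11, 5): e=[99,136,27] → X
    (6,2)@(13, 5): e=[77,164,21] → X
    (7,2)@(15, 5): e=[55,192,15] → X
    (8,2)@(17, 5): e=[33,220,9] → X
    (1,4)@(3, 9): e=[131,0,131] → X  [on edge]
  covered (34 px):
    . . . . . . . . . . .
    X X X . . . . . . . .
    . X X X X X X X X X .
    . X X X X X X X X . .
    . X X X X X X . . . .
    . . X X X X . . . . .
    . . X X X . . . . . .
    . . . X . . . . . . .
    . . . . . . . . . . .
T1:
  2·area = 36  (B↔C swapped to make it positive)
  edge (22, 14)→(16, 14): d=(-6,0) right/bottom  bias=-1
  edge (16, 14)→(18, 8): d=(2,-6) top-left  bias=+0
  edge (18, 8)→(22, 14): d=(4,6) right/bottom  bias=-1
    (9,2)@(19, 5): e=[54,0,-18] → .  [on edge]
    (8,5)@(17, 11): e=[18,0,18] → X  [on edge]
    (9,5)@(19, 11): e=[18,12,6] → X
    (10,5)@(21, 11): e=[18,24,-6] → .
    (8,6)@(17, 13): e=[6,4,26] → X
    (10,6)@(21, 13): e=[6,28,2] → X
    (8,7)@(17, 15): e=[-6,8,34] → .
    (9,7)@(19, 15): e=[-6,20,22] → .
    (10,7)@(21, 15): e=[-6,32,10] → .
    (7,8)@(15, 17): e=[-18,0,54] → .  [on edge]
  covered (5 px):
    . . . . . . . . . . .
    . . . . . . . . . . .
    . . . . . . . . . . .
    . . . . . . . . . . .
    . . . . . . . . . . .
    . . . . . . . . X X .
    . . . . . . . . X X X
    . . . . . . . . . . .
    . . . . . . . . . . .
T2:
  2·area = 320  (B↔C swapped to make it positive)
  edge (22, 0)→(8, 16): d=(-14,16) right/bottom  bias=-1
  edge (8, 16)→(2, 0): d=(-6,-16) top-left  bias=+0
  edge (2, 0)→(22, 0): d=(20,0) top-left  bias=+0
    (1,0)@(3, 1): e=[290,10,20] → X
    (2,0)@(5, 1): e=[258,42,20] → X
    (3,0)@(7, 1): e=[226,74,20] → X
    (4,0)@(9, 1): e=[194,106,20] → X
    (5,0)@(11, 1): e=[162,138,20] → X
    (6,0)@(13, 1): e=[130,170,20] → X
    (7,0)@(15, 1): e=[98,202,20] → X
    (8,0)@(17, 1): e=[66,234,20] → X
    (9,0)@(19, 1): e=[34,266,20] → X
    (10,0)@(21, 1): e=[2,298,20] → X
    (1,1)@(3, 3): e=[262,-2,60] → .
    (2,1)@(5, 3): e=[230,30,60] → X
  covered (40 px):
    . X X X X X X X X X X
    . . X X X X X X X X .
    . . X X X X X X X . .
    . . X X X X X X . . .
    . . . X X X X . . . .
    . . . X X X . . . . .
    . . . X X . . . . . .
    . . . . . . . . . . .
    . . . . . . . . . . .
T3:
  2·area = 20
  edge (2, 10)→(0, 6): d=(-2,-4) top-left  bias=+0
  edge (0, 6)→(2, 0): d=(2,-6) top-left  bias=+0
  edge (2, 0)→(2, 10): d=(0,10) right/bottom  bias=-1
    (0,1)@(1, 3): e=[10,0,10] → X  [on edge]
    (1,1)@(3, 3): e=[18,12,-10] → .
    (0,2)@(1, 5): e=[6,4,10] → X
    (1,2)@(3, 5): e=[14,16,-10] → .
    (0,3)@(1, 7): e=[2,8,10] → X
    (1,3)@(3, 7): e=[10,20,-10] → .
    (0,4)@(1, 9): e=[-2,12,10] → .
  covered (3 px):
    . . . . . . . . . . .
    X . . . . . . . . . .
    X . . . . . . . . . .
    X . . . . . . . . . .
    . . . . . . . . . . .
    . . . . . . . . . . .
    . . . . . . . . . . .
    . . . . . . . . . . .
    . . . . . . . . . . .
T4:
  2·area = 2  (B↔C swapped to make it positive)
  edge (12, 0)→(16, 10): d=(4,10) right/bottom  bias=-1
  edge (16, 10)→(15, 8): d=(-1,-2) top-left  bias=+0
  edge (15, 8)→(12, 0): d=(-3,-8) top-left  bias=+0
  covered (0 px):
    . . . . . . . . . . .
    . . . . . . . . . . .
    . . . . . . . . . . .
    . . . . . . . . . . .
    . . . . . . . . . . .
    . . . . . . . . . . .
    . . . . . . . . . . .
    . . . . . . . . . . .
    . . . . . . . . . . .

Result: [[1,0],[2,0],[3,0],[4,0],[5,0],[6,0],[7,0],[8,0],[9,0],[10,0],[2,1],[3,1],[4,1],[5,1],[6,1],[7,1],[8,1],[9,1],[2,2],[3,2],[4,2],[5,2],[6,2],[7,2],[8,2],[2,3],[3,3],[4,3],[5,3],[6,3],[7,3],[3,4],[4,4],[5,4],[6,4],[3,5],[4,5],[5,5],[3,6],[4,6]]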